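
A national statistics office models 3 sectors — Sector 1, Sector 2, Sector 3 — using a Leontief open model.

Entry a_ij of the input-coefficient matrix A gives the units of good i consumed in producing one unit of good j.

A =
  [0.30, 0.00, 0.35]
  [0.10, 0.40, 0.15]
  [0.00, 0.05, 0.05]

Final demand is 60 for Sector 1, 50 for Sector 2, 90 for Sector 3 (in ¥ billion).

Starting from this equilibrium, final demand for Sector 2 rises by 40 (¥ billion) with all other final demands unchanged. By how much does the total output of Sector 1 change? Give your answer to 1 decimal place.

Δx_1 = 1.8

I − A =
  [   0.70     0.00    -0.35]
  [  -0.10     0.60    -0.15]
  [   0.00    -0.05     0.95]
Cofactors of I−A, C_ij = (−1)^(i+j)·(minor ij) (rows/columns in the sector order above):
  C_11 = (0.60)(0.95) − (-0.15)(-0.05) = 0.5625
  C_12 = −[(-0.10)(0.95) − (-0.15)(0.00)] = 0.0950
  C_13 = (-0.10)(-0.05) − (0.60)(0.00) = 0.0050
  C_21 = −[(0.00)(0.95) − (-0.35)(-0.05)] = 0.0175
  C_22 = (0.70)(0.95) − (-0.35)(0.00) = 0.6650
  C_23 = −[(0.70)(-0.05) − (0.00)(0.00)] = 0.0350
  C_31 = (0.00)(-0.15) − (-0.35)(0.60) = 0.2100
  C_32 = −[(0.70)(-0.15) − (-0.35)(-0.10)] = 0.1400
  C_33 = (0.70)(0.60) − (0.00)(-0.10) = 0.4200
det(I−A) = Σ_j (I−A)_1j·C_1j = (0.70)(0.5625) + (0.00)(0.0950) + (-0.35)(0.0050) = 0.3920
adj(I−A) = Cᵀ =
  [ 0.5625   0.0175   0.2100]
  [ 0.0950   0.6650   0.1400]
  [ 0.0050   0.0350   0.4200]
(I − A)⁻¹ = adj(I−A) / det(I−A) ≈
  [   1.4349     0.0446     0.5357]
  [   0.2423     1.6964     0.3571]
  [   0.0128     0.0893     1.0714]
Δx = (I − A)⁻¹ Δd with Δd having +40 in the Sector 2 component and 0 elsewhere.
So Δx_1 = L_12 · (+40), where L_12 = adj(I−A)_12 / det(I−A) = 0.0175 / 0.3920.
Δx_1 = 0.0175 × (+40) / 0.3920 = 0.70 / 0.3920 ≈ 1.8.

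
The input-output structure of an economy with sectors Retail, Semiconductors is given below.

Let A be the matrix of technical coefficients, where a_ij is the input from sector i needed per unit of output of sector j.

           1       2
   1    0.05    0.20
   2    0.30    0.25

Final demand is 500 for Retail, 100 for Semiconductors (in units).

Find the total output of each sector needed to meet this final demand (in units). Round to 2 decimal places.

I − A =
  [   0.95    -0.20]
  [  -0.30     0.75]
det(I−A) = (0.95)(0.75) − (-0.20)(-0.30) = 0.6525
adj(I−A) = [[0.75, 0.20], [0.30, 0.95]]
(I − A)⁻¹ = adj(I−A) / det(I−A) ≈
  [   1.1494     0.3065]
  [   0.4598     1.4559]
x = (I − A)⁻¹ d = adj(I−A)·d / det(I−A), with det(I−A) = 0.6525:
  x_1 = (0.75·500 + 0.20·100) / 0.6525 = 395.00 / 0.6525 ≈ 605.36
  x_2 = (0.30·500 + 0.95·100) / 0.6525 = 245.00 / 0.6525 ≈ 375.48

x_1 = 605.36, x_2 = 375.48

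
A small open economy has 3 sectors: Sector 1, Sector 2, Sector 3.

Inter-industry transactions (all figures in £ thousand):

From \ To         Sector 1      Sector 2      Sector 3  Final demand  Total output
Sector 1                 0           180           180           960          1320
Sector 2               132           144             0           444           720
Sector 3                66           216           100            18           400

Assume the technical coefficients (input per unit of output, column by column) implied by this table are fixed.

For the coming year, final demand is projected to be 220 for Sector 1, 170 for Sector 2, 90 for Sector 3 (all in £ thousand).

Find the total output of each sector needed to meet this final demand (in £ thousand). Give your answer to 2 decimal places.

x_1 = 398.77, x_2 = 262.35, x_3 = 251.52

Technical coefficients a_ij = z_ij / X_j:
  a_11 = 0/1320 = 0.00, a_21 = 132/1320 = 0.10, a_31 = 66/1320 = 0.05
  a_12 = 180/720 = 0.25, a_22 = 144/720 = 0.20, a_32 = 216/720 = 0.30
  a_13 = 180/400 = 0.45, a_23 = 0/400 = 0.00, a_33 = 100/400 = 0.25
I − A =
  [   1.00    -0.25    -0.45]
  [  -0.10     0.80     0.00]
  [  -0.05    -0.30     0.75]
Cofactors of I−A, C_ij = (−1)^(i+j)·(minor ij) (rows/columns in the sector order above):
  C_11 = (0.80)(0.75) − (0.00)(-0.30) = 0.6000
  C_12 = −[(-0.10)(0.75) − (0.00)(-0.05)] = 0.0750
  C_13 = (-0.10)(-0.30) − (0.80)(-0.05) = 0.0700
  C_21 = −[(-0.25)(0.75) − (-0.45)(-0.30)] = 0.3225
  C_22 = (1.00)(0.75) − (-0.45)(-0.05) = 0.7275
  C_23 = −[(1.00)(-0.30) − (-0.25)(-0.05)] = 0.3125
  C_31 = (-0.25)(0.00) − (-0.45)(0.80) = 0.3600
  C_32 = −[(1.00)(0.00) − (-0.45)(-0.10)] = 0.0450
  C_33 = (1.00)(0.80) − (-0.25)(-0.10) = 0.7750
det(I−A) = Σ_j (I−A)_1j·C_1j = (1.00)(0.6000) + (-0.25)(0.0750) + (-0.45)(0.0700) = 0.54975
adj(I−A) = Cᵀ =
  [ 0.6000   0.3225   0.3600]
  [ 0.0750   0.7275   0.0450]
  [ 0.0700   0.3125   0.7750]
(I − A)⁻¹ = adj(I−A) / det(I−A) ≈
  [   1.0914     0.5866     0.6548]
  [   0.1364     1.3233     0.0819]
  [   0.1273     0.5684     1.4097]
x = (I − A)⁻¹ d = adj(I−A)·d / det(I−A), with det(I−A) = 0.54975:
  x_1 = (0.6000·220 + 0.3225·170 + 0.3600·90) / 0.54975 = 219.225 / 0.54975 ≈ 398.77
  x_2 = (0.0750·220 + 0.7275·170 + 0.0450·90) / 0.54975 = 144.225 / 0.54975 ≈ 262.35
  x_3 = (0.0700·220 + 0.3125·170 + 0.7750·90) / 0.54975 = 138.275 / 0.54975 ≈ 251.52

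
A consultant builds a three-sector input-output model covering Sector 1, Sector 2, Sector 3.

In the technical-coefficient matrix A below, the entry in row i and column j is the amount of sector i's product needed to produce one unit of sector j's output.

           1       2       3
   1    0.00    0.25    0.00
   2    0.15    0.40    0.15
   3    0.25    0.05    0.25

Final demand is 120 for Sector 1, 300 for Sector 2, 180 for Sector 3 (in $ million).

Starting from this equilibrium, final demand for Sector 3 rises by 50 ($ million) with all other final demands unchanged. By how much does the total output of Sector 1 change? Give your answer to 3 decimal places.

I − A =
  [   1.00    -0.25     0.00]
  [  -0.15     0.60    -0.15]
  [  -0.25    -0.05     0.75]
Cofactors of I−A, C_ij = (−1)^(i+j)·(minor ij) (rows/columns in the sector order above):
  C_11 = (0.60)(0.75) − (-0.15)(-0.05) = 0.4425
  C_12 = −[(-0.15)(0.75) − (-0.15)(-0.25)] = 0.1500
  C_13 = (-0.15)(-0.05) − (0.60)(-0.25) = 0.1575
  C_21 = −[(-0.25)(0.75) − (0.00)(-0.05)] = 0.1875
  C_22 = (1.00)(0.75) − (0.00)(-0.25) = 0.7500
  C_23 = −[(1.00)(-0.05) − (-0.25)(-0.25)] = 0.1125
  C_31 = (-0.25)(-0.15) − (0.00)(0.60) = 0.0375
  C_32 = −[(1.00)(-0.15) − (0.00)(-0.15)] = 0.1500
  C_33 = (1.00)(0.60) − (-0.25)(-0.15) = 0.5625
det(I−A) = Σ_j (I−A)_1j·C_1j = (1.00)(0.4425) + (-0.25)(0.1500) + (0.00)(0.1575) = 0.4050
adj(I−A) = Cᵀ =
  [ 0.4425   0.1875   0.0375]
  [ 0.1500   0.7500   0.1500]
  [ 0.1575   0.1125   0.5625]
(I − A)⁻¹ = adj(I−A) / det(I−A) ≈
  [   1.0926     0.4630     0.0926]
  [   0.3704     1.8519     0.3704]
  [   0.3889     0.2778     1.3889]
Δx = (I − A)⁻¹ Δd with Δd having +50 in the Sector 3 component and 0 elsewhere.
So Δx_1 = L_13 · (+50), where L_13 = adj(I−A)_13 / det(I−A) = 0.0375 / 0.4050.
Δx_1 = 0.0375 × (+50) / 0.4050 = 1.875 / 0.4050 ≈ 4.630.

Δx_1 = 4.630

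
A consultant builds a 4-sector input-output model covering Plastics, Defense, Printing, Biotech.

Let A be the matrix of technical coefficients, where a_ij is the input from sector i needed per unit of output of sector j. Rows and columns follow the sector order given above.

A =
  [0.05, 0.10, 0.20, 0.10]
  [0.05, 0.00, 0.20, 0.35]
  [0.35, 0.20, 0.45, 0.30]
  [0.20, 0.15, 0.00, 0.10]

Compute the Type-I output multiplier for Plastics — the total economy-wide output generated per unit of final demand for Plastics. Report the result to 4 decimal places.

I − A =
  [   0.95    -0.10    -0.20    -0.10]
  [  -0.05     1.00    -0.20    -0.35]
  [  -0.35    -0.20     0.55    -0.30]
  [  -0.20    -0.15     0.00     0.90]
Compute the cofactors C_ij = (−1)^(i+j)·(3×3 minor ij) of I−A; the adjugate is their transpose:
adj(I−A) = Cᵀ =
  [ 0.421125   0.102750   0.190500   0.150250]
  [ 0.138250   0.384250   0.190000   0.228125]
  [ 0.381875   0.252500   0.772875   0.398250]
  [ 0.116625   0.086875   0.074000   0.402750]
det(I−A) = Σ_j (I−A)_1j·C_1j = (0.95)(0.421125) + (-0.10)(0.138250) + (-0.20)(0.381875) + (-0.10)(0.116625) = 0.29820625
(I − A)⁻¹ = adj(I−A) / det(I−A) ≈
  [   1.41219     0.34456     0.63882     0.50385]
  [   0.46361     1.28854     0.63714     0.76499]
  [   1.28057     0.84673     2.59175     1.33549]
  [   0.39109     0.29133     0.24815     1.35058]
The output multiplier for sector j is the column-j sum of the Leontief inverse (I − A)⁻¹ = adj(I−A) / det(I−A).
Column 1 of adj(I−A): (0.421125, 0.138250, 0.381875, 0.116625); det(I−A) = 0.29820625.
m_1 = (0.421125 + 0.138250 + 0.381875 + 0.116625) / 0.29820625 = 1.057875 / 0.29820625 ≈ 3.5475.

m_1 = 3.5475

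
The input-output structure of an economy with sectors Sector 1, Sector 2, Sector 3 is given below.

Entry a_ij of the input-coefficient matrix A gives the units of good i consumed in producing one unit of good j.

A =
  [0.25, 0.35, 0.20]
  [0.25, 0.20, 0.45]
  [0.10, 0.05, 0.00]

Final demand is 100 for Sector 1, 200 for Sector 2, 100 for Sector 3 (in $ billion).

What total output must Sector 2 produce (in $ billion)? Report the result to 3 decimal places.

I − A =
  [   0.75    -0.35    -0.20]
  [  -0.25     0.80    -0.45]
  [  -0.10    -0.05     1.00]
Cofactors of I−A, C_ij = (−1)^(i+j)·(minor ij) (rows/columns in the sector order above):
  C_11 = (0.80)(1.00) − (-0.45)(-0.05) = 0.7775
  C_12 = −[(-0.25)(1.00) − (-0.45)(-0.10)] = 0.2950
  C_13 = (-0.25)(-0.05) − (0.80)(-0.10) = 0.0925
  C_21 = −[(-0.35)(1.00) − (-0.20)(-0.05)] = 0.3600
  C_22 = (0.75)(1.00) − (-0.20)(-0.10) = 0.7300
  C_23 = −[(0.75)(-0.05) − (-0.35)(-0.10)] = 0.0725
  C_31 = (-0.35)(-0.45) − (-0.20)(0.80) = 0.3175
  C_32 = −[(0.75)(-0.45) − (-0.20)(-0.25)] = 0.3875
  C_33 = (0.75)(0.80) − (-0.35)(-0.25) = 0.5125
det(I−A) = Σ_j (I−A)_1j·C_1j = (0.75)(0.7775) + (-0.35)(0.2950) + (-0.20)(0.0925) = 0.461375
adj(I−A) = Cᵀ =
  [ 0.7775   0.3600   0.3175]
  [ 0.2950   0.7300   0.3875]
  [ 0.0925   0.0725   0.5125]
(I − A)⁻¹ = adj(I−A) / det(I−A) ≈
  [   1.6852     0.7803     0.6882]
  [   0.6394     1.5822     0.8399]
  [   0.2005     0.1571     1.1108]
x = (I − A)⁻¹ d = adj(I−A)·d / det(I−A), with det(I−A) = 0.461375:
  x_1 = (0.7775·100 + 0.3600·200 + 0.3175·100) / 0.461375 = 181.50 / 0.461375 ≈ 393.389
  x_2 = (0.2950·100 + 0.7300·200 + 0.3875·100) / 0.461375 = 214.25 / 0.461375 ≈ 464.373
  x_3 = (0.0925·100 + 0.0725·200 + 0.5125·100) / 0.461375 = 75.00 / 0.461375 ≈ 162.558

x_2 = 464.373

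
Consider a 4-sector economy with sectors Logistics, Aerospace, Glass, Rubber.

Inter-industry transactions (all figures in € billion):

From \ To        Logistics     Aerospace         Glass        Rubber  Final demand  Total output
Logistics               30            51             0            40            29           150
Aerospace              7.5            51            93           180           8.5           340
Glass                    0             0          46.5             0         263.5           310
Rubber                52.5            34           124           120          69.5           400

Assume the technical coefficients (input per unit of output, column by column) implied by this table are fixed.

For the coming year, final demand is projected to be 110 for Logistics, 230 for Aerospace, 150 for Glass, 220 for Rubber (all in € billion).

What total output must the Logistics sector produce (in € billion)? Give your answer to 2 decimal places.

Technical coefficients a_ij = z_ij / X_j:
  a_LL = 30/150 = 0.20, a_AL = 7.5/150 = 0.05, a_GL = 0/150 = 0.00, a_RL = 52.5/150 = 0.35
  a_LA = 51/340 = 0.15, a_AA = 51/340 = 0.15, a_GA = 0/340 = 0.00, a_RA = 34/340 = 0.10
  a_LG = 0/310 = 0.00, a_AG = 93/310 = 0.30, a_GG = 46.5/310 = 0.15, a_RG = 124/310 = 0.40
  a_LR = 40/400 = 0.10, a_AR = 180/400 = 0.45, a_GR = 0/400 = 0.00, a_RR = 120/400 = 0.30
I − A =
  [   0.80    -0.15     0.00    -0.10]
  [  -0.05     0.85    -0.30    -0.45]
  [   0.00     0.00     0.85     0.00]
  [  -0.35    -0.10    -0.40     0.70]
Compute the cofactors C_ij = (−1)^(i+j)·(3×3 minor ij) of I−A; the adjugate is their transpose:
adj(I−A) = Cᵀ =
  [ 0.467500   0.097750   0.095500   0.129625]
  [ 0.163625   0.446250   0.303500   0.310250]
  [ 0.000000   0.000000   0.380875   0.000000]
  [ 0.257125   0.112625   0.308750   0.571625]
det(I−A) = Σ_j (I−A)_1j·C_1j = (0.80)(0.467500) + (-0.15)(0.163625) + (0.00)(0.000000) + (-0.10)(0.257125) = 0.32374375
(I − A)⁻¹ = adj(I−A) / det(I−A) ≈
  [   1.4440     0.3019     0.2950     0.4004]
  [   0.5054     1.3784     0.9375     0.9583]
  [   0.0000     0.0000     1.1765     0.0000]
  [   0.7942     0.3479     0.9537     1.7657]
x = (I − A)⁻¹ d = adj(I−A)·d / det(I−A), with det(I−A) = 0.32374375:
  x_L = (0.467500·110 + 0.097750·230 + 0.095500·150 + 0.129625·220) / 0.32374375 = 116.75 / 0.32374375 ≈ 360.62
  x_A = (0.163625·110 + 0.446250·230 + 0.303500·150 + 0.310250·220) / 0.32374375 = 234.41625 / 0.32374375 ≈ 724.08
  x_G = (0.000000·110 + 0.000000·230 + 0.380875·150 + 0.000000·220) / 0.32374375 = 57.13125 / 0.32374375 ≈ 176.47
  x_R = (0.257125·110 + 0.112625·230 + 0.308750·150 + 0.571625·220) / 0.32374375 = 226.2575 / 0.32374375 ≈ 698.88

x_L = 360.62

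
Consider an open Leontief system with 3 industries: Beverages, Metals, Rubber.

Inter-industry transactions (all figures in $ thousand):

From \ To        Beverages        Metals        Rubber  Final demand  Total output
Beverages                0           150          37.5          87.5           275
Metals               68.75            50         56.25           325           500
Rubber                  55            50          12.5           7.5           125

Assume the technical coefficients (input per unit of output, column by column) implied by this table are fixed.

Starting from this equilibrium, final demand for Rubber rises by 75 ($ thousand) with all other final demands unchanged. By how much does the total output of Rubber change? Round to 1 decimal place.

Technical coefficients a_ij = z_ij / X_j:
  a_11 = 0/275 = 0.00, a_21 = 68.75/275 = 0.25, a_31 = 55/275 = 0.20
  a_12 = 150/500 = 0.30, a_22 = 50/500 = 0.10, a_32 = 50/500 = 0.10
  a_13 = 37.5/125 = 0.30, a_23 = 56.25/125 = 0.45, a_33 = 12.5/125 = 0.10
I − A =
  [   1.00    -0.30    -0.30]
  [  -0.25     0.90    -0.45]
  [  -0.20    -0.10     0.90]
Cofactors of I−A, C_ij = (−1)^(i+j)·(minor ij) (rows/columns in the sector order above):
  C_11 = (0.90)(0.90) − (-0.45)(-0.10) = 0.7650
  C_12 = −[(-0.25)(0.90) − (-0.45)(-0.20)] = 0.3150
  C_13 = (-0.25)(-0.10) − (0.90)(-0.20) = 0.2050
  C_21 = −[(-0.30)(0.90) − (-0.30)(-0.10)] = 0.3000
  C_22 = (1.00)(0.90) − (-0.30)(-0.20) = 0.8400
  C_23 = −[(1.00)(-0.10) − (-0.30)(-0.20)] = 0.1600
  C_31 = (-0.30)(-0.45) − (-0.30)(0.90) = 0.4050
  C_32 = −[(1.00)(-0.45) − (-0.30)(-0.25)] = 0.5250
  C_33 = (1.00)(0.90) − (-0.30)(-0.25) = 0.8250
det(I−A) = Σ_j (I−A)_1j·C_1j = (1.00)(0.7650) + (-0.30)(0.3150) + (-0.30)(0.2050) = 0.6090
adj(I−A) = Cᵀ =
  [ 0.7650   0.3000   0.4050]
  [ 0.3150   0.8400   0.5250]
  [ 0.2050   0.1600   0.8250]
(I − A)⁻¹ = adj(I−A) / det(I−A) ≈
  [   1.2562     0.4926     0.6650]
  [   0.5172     1.3793     0.8621]
  [   0.3366     0.2627     1.3547]
Δx = (I − A)⁻¹ Δd with Δd having +75 in the Rubber component and 0 elsewhere.
So Δx_3 = L_33 · (+75), where L_33 = adj(I−A)_33 / det(I−A) = 0.8250 / 0.6090.
Δx_3 = 0.8250 × (+75) / 0.6090 = 61.875 / 0.6090 ≈ 101.6.

Δx_3 = 101.6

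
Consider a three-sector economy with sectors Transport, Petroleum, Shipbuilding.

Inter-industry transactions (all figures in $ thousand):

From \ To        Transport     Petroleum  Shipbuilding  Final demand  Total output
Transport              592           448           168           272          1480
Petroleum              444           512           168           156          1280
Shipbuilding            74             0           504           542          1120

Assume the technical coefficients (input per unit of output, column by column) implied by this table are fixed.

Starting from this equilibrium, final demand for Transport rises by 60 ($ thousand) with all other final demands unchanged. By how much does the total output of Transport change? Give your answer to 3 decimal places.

Technical coefficients a_ij = z_ij / X_j:
  a_11 = 592/1480 = 0.40, a_21 = 444/1480 = 0.30, a_31 = 74/1480 = 0.05
  a_12 = 448/1280 = 0.35, a_22 = 512/1280 = 0.40, a_32 = 0/1280 = 0.00
  a_13 = 168/1120 = 0.15, a_23 = 168/1120 = 0.15, a_33 = 504/1120 = 0.45
I − A =
  [   0.60    -0.35    -0.15]
  [  -0.30     0.60    -0.15]
  [  -0.05     0.00     0.55]
Cofactors of I−A, C_ij = (−1)^(i+j)·(minor ij) (rows/columns in the sector order above):
  C_11 = (0.60)(0.55) − (-0.15)(0.00) = 0.3300
  C_12 = −[(-0.30)(0.55) − (-0.15)(-0.05)] = 0.1725
  C_13 = (-0.30)(0.00) − (0.60)(-0.05) = 0.0300
  C_21 = −[(-0.35)(0.55) − (-0.15)(0.00)] = 0.1925
  C_22 = (0.60)(0.55) − (-0.15)(-0.05) = 0.3225
  C_23 = −[(0.60)(0.00) − (-0.35)(-0.05)] = 0.0175
  C_31 = (-0.35)(-0.15) − (-0.15)(0.60) = 0.1425
  C_32 = −[(0.60)(-0.15) − (-0.15)(-0.30)] = 0.1350
  C_33 = (0.60)(0.60) − (-0.35)(-0.30) = 0.2550
det(I−A) = Σ_j (I−A)_1j·C_1j = (0.60)(0.3300) + (-0.35)(0.1725) + (-0.15)(0.0300) = 0.133125
adj(I−A) = Cᵀ =
  [ 0.3300   0.1925   0.1425]
  [ 0.1725   0.3225   0.1350]
  [ 0.0300   0.0175   0.2550]
(I − A)⁻¹ = adj(I−A) / det(I−A) ≈
  [   2.4789     1.4460     1.0704]
  [   1.2958     2.4225     1.0141]
  [   0.2254     0.1315     1.9155]
Δx = (I − A)⁻¹ Δd with Δd having +60 in the Transport component and 0 elsewhere.
So Δx_1 = L_11 · (+60), where L_11 = adj(I−A)_11 / det(I−A) = 0.3300 / 0.133125.
Δx_1 = 0.3300 × (+60) / 0.133125 = 19.80 / 0.133125 ≈ 148.732.

Δx_1 = 148.732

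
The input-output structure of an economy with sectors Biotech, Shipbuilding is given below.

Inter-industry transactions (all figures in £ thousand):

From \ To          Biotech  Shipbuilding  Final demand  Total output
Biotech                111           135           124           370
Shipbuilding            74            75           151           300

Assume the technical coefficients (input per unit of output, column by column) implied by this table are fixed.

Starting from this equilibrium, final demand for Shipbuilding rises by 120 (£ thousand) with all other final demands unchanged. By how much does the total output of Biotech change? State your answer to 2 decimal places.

Δx_1 = 124.14

Technical coefficients a_ij = z_ij / X_j:
  a_11 = 111/370 = 0.30, a_21 = 74/370 = 0.20
  a_12 = 135/300 = 0.45, a_22 = 75/300 = 0.25
I − A =
  [   0.70    -0.45]
  [  -0.20     0.75]
det(I−A) = (0.70)(0.75) − (-0.45)(-0.20) = 0.4350
adj(I−A) = [[0.75, 0.45], [0.20, 0.70]]
(I − A)⁻¹ = adj(I−A) / det(I−A) ≈
  [   1.7241     1.0345]
  [   0.4598     1.6092]
Δx = (I − A)⁻¹ Δd with Δd having +120 in the Shipbuilding component and 0 elsewhere.
So Δx_1 = L_12 · (+120), where L_12 = adj(I−A)_12 / det(I−A) = 0.45 / 0.4350.
Δx_1 = 0.45 × (+120) / 0.4350 = 54.00 / 0.4350 ≈ 124.14.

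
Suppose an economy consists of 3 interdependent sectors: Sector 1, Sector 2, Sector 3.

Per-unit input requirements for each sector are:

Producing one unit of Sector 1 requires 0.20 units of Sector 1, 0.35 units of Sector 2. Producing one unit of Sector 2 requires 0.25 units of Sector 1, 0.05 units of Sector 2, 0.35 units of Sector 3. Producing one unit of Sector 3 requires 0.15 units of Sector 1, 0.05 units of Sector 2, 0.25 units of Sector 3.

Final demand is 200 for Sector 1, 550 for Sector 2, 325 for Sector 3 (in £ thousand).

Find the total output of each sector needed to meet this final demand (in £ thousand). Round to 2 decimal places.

x_1 = 680.88, x_2 = 874.07, x_3 = 841.23

I − A =
  [   0.80    -0.25    -0.15]
  [  -0.35     0.95    -0.05]
  [   0.00    -0.35     0.75]
Cofactors of I−A, C_ij = (−1)^(i+j)·(minor ij) (rows/columns in the sector order above):
  C_11 = (0.95)(0.75) − (-0.05)(-0.35) = 0.6950
  C_12 = −[(-0.35)(0.75) − (-0.05)(0.00)] = 0.2625
  C_13 = (-0.35)(-0.35) − (0.95)(0.00) = 0.1225
  C_21 = −[(-0.25)(0.75) − (-0.15)(-0.35)] = 0.2400
  C_22 = (0.80)(0.75) − (-0.15)(0.00) = 0.6000
  C_23 = −[(0.80)(-0.35) − (-0.25)(0.00)] = 0.2800
  C_31 = (-0.25)(-0.05) − (-0.15)(0.95) = 0.1550
  C_32 = −[(0.80)(-0.05) − (-0.15)(-0.35)] = 0.0925
  C_33 = (0.80)(0.95) − (-0.25)(-0.35) = 0.6725
det(I−A) = Σ_j (I−A)_1j·C_1j = (0.80)(0.6950) + (-0.25)(0.2625) + (-0.15)(0.1225) = 0.4720
adj(I−A) = Cᵀ =
  [ 0.6950   0.2400   0.1550]
  [ 0.2625   0.6000   0.0925]
  [ 0.1225   0.2800   0.6725]
(I − A)⁻¹ = adj(I−A) / det(I−A) ≈
  [   1.4725     0.5085     0.3284]
  [   0.5561     1.2712     0.1960]
  [   0.2595     0.5932     1.4248]
x = (I − A)⁻¹ d = adj(I−A)·d / det(I−A), with det(I−A) = 0.4720:
  x_1 = (0.6950·200 + 0.2400·550 + 0.1550·325) / 0.4720 = 321.375 / 0.4720 ≈ 680.88
  x_2 = (0.2625·200 + 0.6000·550 + 0.0925·325) / 0.4720 = 412.5625 / 0.4720 ≈ 874.07
  x_3 = (0.1225·200 + 0.2800·550 + 0.6725·325) / 0.4720 = 397.0625 / 0.4720 ≈ 841.23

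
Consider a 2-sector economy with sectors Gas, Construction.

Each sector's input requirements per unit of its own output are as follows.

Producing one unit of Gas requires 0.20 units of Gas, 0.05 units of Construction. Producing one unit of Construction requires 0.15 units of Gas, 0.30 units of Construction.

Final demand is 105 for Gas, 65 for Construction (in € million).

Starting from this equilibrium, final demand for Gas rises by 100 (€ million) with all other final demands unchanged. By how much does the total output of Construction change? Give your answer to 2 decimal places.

I − A =
  [   0.80    -0.15]
  [  -0.05     0.70]
det(I−A) = (0.80)(0.70) − (-0.15)(-0.05) = 0.5525
adj(I−A) = [[0.70, 0.15], [0.05, 0.80]]
(I − A)⁻¹ = adj(I−A) / det(I−A) ≈
  [   1.2670     0.2715]
  [   0.0905     1.4480]
Δx = (I − A)⁻¹ Δd with Δd having +100 in the Gas component and 0 elsewhere.
So Δx_C = L_CG · (+100), where L_CG = adj(I−A)_CG / det(I−A) = 0.05 / 0.5525.
Δx_C = 0.05 × (+100) / 0.5525 = 5.00 / 0.5525 ≈ 9.05.

Δx_C = 9.05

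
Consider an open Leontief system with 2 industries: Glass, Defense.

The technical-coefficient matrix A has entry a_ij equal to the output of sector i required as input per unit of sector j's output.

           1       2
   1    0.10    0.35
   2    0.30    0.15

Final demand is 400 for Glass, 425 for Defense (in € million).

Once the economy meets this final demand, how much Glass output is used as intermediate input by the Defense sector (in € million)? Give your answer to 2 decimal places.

z_12 = 266.48

I − A =
  [   0.90    -0.35]
  [  -0.30     0.85]
det(I−A) = (0.90)(0.85) − (-0.35)(-0.30) = 0.6600
adj(I−A) = [[0.85, 0.35], [0.30, 0.90]]
(I − A)⁻¹ = adj(I−A) / det(I−A) ≈
  [   1.2879     0.5303]
  [   0.4545     1.3636]
First solve x = (I − A)⁻¹ d = adj(I−A)·d / det(I−A); in particular x_2 = (0.30·400 + 0.90·425) / 0.6600 = 502.50 / 0.6600 ≈ 761.3636.
Intermediate flow from 1 to 2: z_12 = a_12 · x_2 = 0.35 × 502.50 / 0.6600 = 175.875 / 0.6600 ≈ 266.48.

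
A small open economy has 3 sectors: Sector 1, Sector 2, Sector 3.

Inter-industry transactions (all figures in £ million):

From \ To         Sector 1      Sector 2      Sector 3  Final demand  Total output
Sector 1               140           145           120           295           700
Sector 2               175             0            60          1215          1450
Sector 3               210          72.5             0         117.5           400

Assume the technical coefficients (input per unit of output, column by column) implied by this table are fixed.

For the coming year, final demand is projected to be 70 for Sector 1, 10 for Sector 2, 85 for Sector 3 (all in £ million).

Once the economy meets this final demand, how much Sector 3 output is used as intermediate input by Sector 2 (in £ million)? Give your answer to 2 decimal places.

Technical coefficients a_ij = z_ij / X_j:
  a_11 = 140/700 = 0.20, a_21 = 175/700 = 0.25, a_31 = 210/700 = 0.30
  a_12 = 145/1450 = 0.10, a_22 = 0/1450 = 0.00, a_32 = 72.5/1450 = 0.05
  a_13 = 120/400 = 0.30, a_23 = 60/400 = 0.15, a_33 = 0/400 = 0.00
I − A =
  [   0.80    -0.10    -0.30]
  [  -0.25     1.00    -0.15]
  [  -0.30    -0.05     1.00]
Cofactors of I−A, C_ij = (−1)^(i+j)·(minor ij) (rows/columns in the sector order above):
  C_11 = (1.00)(1.00) − (-0.15)(-0.05) = 0.9925
  C_12 = −[(-0.25)(1.00) − (-0.15)(-0.30)] = 0.2950
  C_13 = (-0.25)(-0.05) − (1.00)(-0.30) = 0.3125
  C_21 = −[(-0.10)(1.00) − (-0.30)(-0.05)] = 0.1150
  C_22 = (0.80)(1.00) − (-0.30)(-0.30) = 0.7100
  C_23 = −[(0.80)(-0.05) − (-0.10)(-0.30)] = 0.0700
  C_31 = (-0.10)(-0.15) − (-0.30)(1.00) = 0.3150
  C_32 = −[(0.80)(-0.15) − (-0.30)(-0.25)] = 0.1950
  C_33 = (0.80)(1.00) − (-0.10)(-0.25) = 0.7750
det(I−A) = Σ_j (I−A)_1j·C_1j = (0.80)(0.9925) + (-0.10)(0.2950) + (-0.30)(0.3125) = 0.67075
adj(I−A) = Cᵀ =
  [ 0.9925   0.1150   0.3150]
  [ 0.2950   0.7100   0.1950]
  [ 0.3125   0.0700   0.7750]
(I − A)⁻¹ = adj(I−A) / det(I−A) ≈
  [   1.4797     0.1714     0.4696]
  [   0.4398     1.0585     0.2907]
  [   0.4659     0.1044     1.1554]
First solve x = (I − A)⁻¹ d = adj(I−A)·d / det(I−A); in particular x_2 = (0.2950·70 + 0.7100·10 + 0.1950·85) / 0.67075 = 44.325 / 0.67075 ≈ 66.0827.
Intermediate flow from 3 to 2: z_32 = a_32 · x_2 = 0.05 × 44.325 / 0.67075 = 2.21625 / 0.67075 ≈ 3.30.

z_32 = 3.30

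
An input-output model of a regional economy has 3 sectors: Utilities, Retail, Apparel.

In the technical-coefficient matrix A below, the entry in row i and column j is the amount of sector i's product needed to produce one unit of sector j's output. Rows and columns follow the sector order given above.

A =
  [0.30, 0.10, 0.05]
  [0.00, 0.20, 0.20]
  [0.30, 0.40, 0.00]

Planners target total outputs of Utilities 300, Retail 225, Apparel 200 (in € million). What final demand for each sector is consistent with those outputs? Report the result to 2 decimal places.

I − A =
  [   0.70    -0.10    -0.05]
  [   0.00     0.80    -0.20]
  [  -0.30    -0.40     1.00]
d = (I − A) x:
  d_1 = (+0.70)·300 + (-0.10)·225 + (-0.05)·200 = 177.50
  d_2 = (+0.00)·300 + (+0.80)·225 + (-0.20)·200 = 140.00
  d_3 = (-0.30)·300 + (-0.40)·225 + (+1.00)·200 = 20.00

d_1 = 177.50, d_2 = 140.00, d_3 = 20.00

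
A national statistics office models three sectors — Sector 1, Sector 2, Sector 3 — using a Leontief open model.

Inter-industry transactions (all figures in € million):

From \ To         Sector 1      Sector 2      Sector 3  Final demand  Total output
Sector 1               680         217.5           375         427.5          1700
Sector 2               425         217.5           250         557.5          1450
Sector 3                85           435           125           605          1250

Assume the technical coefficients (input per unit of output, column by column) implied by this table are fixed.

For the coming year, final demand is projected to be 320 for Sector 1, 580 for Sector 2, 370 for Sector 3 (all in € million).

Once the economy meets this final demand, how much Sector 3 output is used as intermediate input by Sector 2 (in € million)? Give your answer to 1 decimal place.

Technical coefficients a_ij = z_ij / X_j:
  a_11 = 680/1700 = 0.40, a_21 = 425/1700 = 0.25, a_31 = 85/1700 = 0.05
  a_12 = 217.5/1450 = 0.15, a_22 = 217.5/1450 = 0.15, a_32 = 435/1450 = 0.30
  a_13 = 375/1250 = 0.30, a_23 = 250/1250 = 0.20, a_33 = 125/1250 = 0.10
I − A =
  [   0.60    -0.15    -0.30]
  [  -0.25     0.85    -0.20]
  [  -0.05    -0.30     0.90]
Cofactors of I−A, C_ij = (−1)^(i+j)·(minor ij) (rows/columns in the sector order above):
  C_11 = (0.85)(0.90) − (-0.20)(-0.30) = 0.7050
  C_12 = −[(-0.25)(0.90) − (-0.20)(-0.05)] = 0.2350
  C_13 = (-0.25)(-0.30) − (0.85)(-0.05) = 0.1175
  C_21 = −[(-0.15)(0.90) − (-0.30)(-0.30)] = 0.2250
  C_22 = (0.60)(0.90) − (-0.30)(-0.05) = 0.5250
  C_23 = −[(0.60)(-0.30) − (-0.15)(-0.05)] = 0.1875
  C_31 = (-0.15)(-0.20) − (-0.30)(0.85) = 0.2850
  C_32 = −[(0.60)(-0.20) − (-0.30)(-0.25)] = 0.1950
  C_33 = (0.60)(0.85) − (-0.15)(-0.25) = 0.4725
det(I−A) = Σ_j (I−A)_1j·C_1j = (0.60)(0.7050) + (-0.15)(0.2350) + (-0.30)(0.1175) = 0.3525
adj(I−A) = Cᵀ =
  [ 0.7050   0.2250   0.2850]
  [ 0.2350   0.5250   0.1950]
  [ 0.1175   0.1875   0.4725]
(I − A)⁻¹ = adj(I−A) / det(I−A) ≈
  [   2.0000     0.6383     0.8085]
  [   0.6667     1.4894     0.5532]
  [   0.3333     0.5319     1.3404]
First solve x = (I − A)⁻¹ d = adj(I−A)·d / det(I−A); in particular x_2 = (0.2350·320 + 0.5250·580 + 0.1950·370) / 0.3525 = 451.85 / 0.3525 ≈ 1281.844.
Intermediate flow from 3 to 2: z_32 = a_32 · x_2 = 0.30 × 451.85 / 0.3525 = 135.555 / 0.3525 ≈ 384.6.

z_32 = 384.6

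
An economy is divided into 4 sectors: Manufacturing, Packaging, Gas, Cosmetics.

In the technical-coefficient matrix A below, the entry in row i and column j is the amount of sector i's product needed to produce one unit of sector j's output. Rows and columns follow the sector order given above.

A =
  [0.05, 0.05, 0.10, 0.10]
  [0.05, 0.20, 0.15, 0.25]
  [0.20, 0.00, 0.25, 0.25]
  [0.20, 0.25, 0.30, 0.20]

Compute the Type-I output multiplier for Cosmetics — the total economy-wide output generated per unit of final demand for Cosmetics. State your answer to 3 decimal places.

m_C = 3.489

I − A =
  [   0.95    -0.05    -0.10    -0.10]
  [  -0.05     0.80    -0.15    -0.25]
  [  -0.20     0.00     0.75    -0.25]
  [  -0.20    -0.25    -0.30     0.80]
Compute the cofactors C_ij = (−1)^(i+j)·(3×3 minor ij) of I−A; the adjugate is their transpose:
adj(I−A) = Cᵀ =
  [ 0.363750   0.051250   0.095250   0.091250]
  [ 0.110250   0.456750   0.192750   0.216750]
  [ 0.158625   0.074875   0.526875   0.207875]
  [ 0.184875   0.183625   0.281625   0.550625]
det(I−A) = Σ_j (I−A)_1j·C_1j = (0.95)(0.363750) + (-0.05)(0.110250) + (-0.10)(0.158625) + (-0.10)(0.184875) = 0.3057
(I − A)⁻¹ = adj(I−A) / det(I−A) ≈
  [   1.1899     0.1676     0.3116     0.2985]
  [   0.3606     1.4941     0.6305     0.7090]
  [   0.5189     0.2449     1.7235     0.6800]
  [   0.6048     0.6007     0.9212     1.8012]
The output multiplier for sector j is the column-j sum of the Leontief inverse (I − A)⁻¹ = adj(I−A) / det(I−A).
Column C of adj(I−A): (0.091250, 0.216750, 0.207875, 0.550625); det(I−A) = 0.3057.
m_C = (0.091250 + 0.216750 + 0.207875 + 0.550625) / 0.3057 = 1.0665 / 0.3057 ≈ 3.489.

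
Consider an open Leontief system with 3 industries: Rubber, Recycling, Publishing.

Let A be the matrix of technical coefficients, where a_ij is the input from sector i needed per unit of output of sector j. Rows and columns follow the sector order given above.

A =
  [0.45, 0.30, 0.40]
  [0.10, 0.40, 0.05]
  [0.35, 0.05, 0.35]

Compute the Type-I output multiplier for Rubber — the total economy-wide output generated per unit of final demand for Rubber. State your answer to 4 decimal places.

I − A =
  [   0.55    -0.30    -0.40]
  [  -0.10     0.60    -0.05]
  [  -0.35    -0.05     0.65]
Cofactors of I−A, C_ij = (−1)^(i+j)·(minor ij) (rows/columns in the sector order above):
  C_11 = (0.60)(0.65) − (-0.05)(-0.05) = 0.3875
  C_12 = −[(-0.10)(0.65) − (-0.05)(-0.35)] = 0.0825
  C_13 = (-0.10)(-0.05) − (0.60)(-0.35) = 0.2150
  C_21 = −[(-0.30)(0.65) − (-0.40)(-0.05)] = 0.2150
  C_22 = (0.55)(0.65) − (-0.40)(-0.35) = 0.2175
  C_23 = −[(0.55)(-0.05) − (-0.30)(-0.35)] = 0.1325
  C_31 = (-0.30)(-0.05) − (-0.40)(0.60) = 0.2550
  C_32 = −[(0.55)(-0.05) − (-0.40)(-0.10)] = 0.0675
  C_33 = (0.55)(0.60) − (-0.30)(-0.10) = 0.3000
det(I−A) = Σ_j (I−A)_1j·C_1j = (0.55)(0.3875) + (-0.30)(0.0825) + (-0.40)(0.2150) = 0.102375
adj(I−A) = Cᵀ =
  [ 0.3875   0.2150   0.2550]
  [ 0.0825   0.2175   0.0675]
  [ 0.2150   0.1325   0.3000]
(I − A)⁻¹ = adj(I−A) / det(I−A) ≈
  [   3.78510     2.10012     2.49084]
  [   0.80586     2.12454     0.65934]
  [   2.10012     1.29426     2.93040]
The output multiplier for sector j is the column-j sum of the Leontief inverse (I − A)⁻¹ = adj(I−A) / det(I−A).
Column 1 of adj(I−A): (0.3875, 0.0825, 0.2150); det(I−A) = 0.102375.
m_1 = (0.3875 + 0.0825 + 0.2150) / 0.102375 = 0.685 / 0.102375 ≈ 6.6911.

m_1 = 6.6911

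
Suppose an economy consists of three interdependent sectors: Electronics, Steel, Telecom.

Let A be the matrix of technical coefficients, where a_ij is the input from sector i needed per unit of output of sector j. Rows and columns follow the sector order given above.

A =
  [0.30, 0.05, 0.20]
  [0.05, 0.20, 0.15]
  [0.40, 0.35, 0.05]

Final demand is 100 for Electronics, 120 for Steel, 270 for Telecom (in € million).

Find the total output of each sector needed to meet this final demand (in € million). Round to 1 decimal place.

x_1 = 308.0, x_2 = 265.2, x_3 = 511.6

I − A =
  [   0.70    -0.05    -0.20]
  [  -0.05     0.80    -0.15]
  [  -0.40    -0.35     0.95]
Cofactors of I−A, C_ij = (−1)^(i+j)·(minor ij) (rows/columns in the sector order above):
  C_11 = (0.80)(0.95) − (-0.15)(-0.35) = 0.7075
  C_12 = −[(-0.05)(0.95) − (-0.15)(-0.40)] = 0.1075
  C_13 = (-0.05)(-0.35) − (0.80)(-0.40) = 0.3375
  C_21 = −[(-0.05)(0.95) − (-0.20)(-0.35)] = 0.1175
  C_22 = (0.70)(0.95) − (-0.20)(-0.40) = 0.5850
  C_23 = −[(0.70)(-0.35) − (-0.05)(-0.40)] = 0.2650
  C_31 = (-0.05)(-0.15) − (-0.20)(0.80) = 0.1675
  C_32 = −[(0.70)(-0.15) − (-0.20)(-0.05)] = 0.1150
  C_33 = (0.70)(0.80) − (-0.05)(-0.05) = 0.5575
det(I−A) = Σ_j (I−A)_1j·C_1j = (0.70)(0.7075) + (-0.05)(0.1075) + (-0.20)(0.3375) = 0.422375
adj(I−A) = Cᵀ =
  [ 0.7075   0.1175   0.1675]
  [ 0.1075   0.5850   0.1150]
  [ 0.3375   0.2650   0.5575]
(I − A)⁻¹ = adj(I−A) / det(I−A) ≈
  [   1.6751     0.2782     0.3966]
  [   0.2545     1.3850     0.2723]
  [   0.7991     0.6274     1.3199]
x = (I − A)⁻¹ d = adj(I−A)·d / det(I−A), with det(I−A) = 0.422375:
  x_1 = (0.7075·100 + 0.1175·120 + 0.1675·270) / 0.422375 = 130.075 / 0.422375 ≈ 308.0
  x_2 = (0.1075·100 + 0.5850·120 + 0.1150·270) / 0.422375 = 112.00 / 0.422375 ≈ 265.2
  x_3 = (0.3375·100 + 0.2650·120 + 0.5575·270) / 0.422375 = 216.075 / 0.422375 ≈ 511.6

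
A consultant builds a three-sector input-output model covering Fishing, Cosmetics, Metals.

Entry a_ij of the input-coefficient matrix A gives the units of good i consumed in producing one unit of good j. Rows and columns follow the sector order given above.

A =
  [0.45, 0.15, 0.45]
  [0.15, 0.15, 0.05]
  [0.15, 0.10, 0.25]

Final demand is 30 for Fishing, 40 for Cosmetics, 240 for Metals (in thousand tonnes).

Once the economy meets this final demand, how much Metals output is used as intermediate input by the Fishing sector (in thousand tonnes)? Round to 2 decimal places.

z_31 = 67.10

I − A =
  [   0.55    -0.15    -0.45]
  [  -0.15     0.85    -0.05]
  [  -0.15    -0.10     0.75]
Cofactors of I−A, C_ij = (−1)^(i+j)·(minor ij) (rows/columns in the sector order above):
  C_11 = (0.85)(0.75) − (-0.05)(-0.10) = 0.6325
  C_12 = −[(-0.15)(0.75) − (-0.05)(-0.15)] = 0.1200
  C_13 = (-0.15)(-0.10) − (0.85)(-0.15) = 0.1425
  C_21 = −[(-0.15)(0.75) − (-0.45)(-0.10)] = 0.1575
  C_22 = (0.55)(0.75) − (-0.45)(-0.15) = 0.3450
  C_23 = −[(0.55)(-0.10) − (-0.15)(-0.15)] = 0.0775
  C_31 = (-0.15)(-0.05) − (-0.45)(0.85) = 0.3900
  C_32 = −[(0.55)(-0.05) − (-0.45)(-0.15)] = 0.0950
  C_33 = (0.55)(0.85) − (-0.15)(-0.15) = 0.4450
det(I−A) = Σ_j (I−A)_1j·C_1j = (0.55)(0.6325) + (-0.15)(0.1200) + (-0.45)(0.1425) = 0.26575
adj(I−A) = Cᵀ =
  [ 0.6325   0.1575   0.3900]
  [ 0.1200   0.3450   0.0950]
  [ 0.1425   0.0775   0.4450]
(I − A)⁻¹ = adj(I−A) / det(I−A) ≈
  [   2.3801     0.5927     1.4675]
  [   0.4516     1.2982     0.3575]
  [   0.5362     0.2916     1.6745]
First solve x = (I − A)⁻¹ d = adj(I−A)·d / det(I−A); in particular x_1 = (0.6325·30 + 0.1575·40 + 0.3900·240) / 0.26575 = 118.875 / 0.26575 ≈ 447.3189.
Intermediate flow from 3 to 1: z_31 = a_31 · x_1 = 0.15 × 118.875 / 0.26575 = 17.83125 / 0.26575 ≈ 67.10.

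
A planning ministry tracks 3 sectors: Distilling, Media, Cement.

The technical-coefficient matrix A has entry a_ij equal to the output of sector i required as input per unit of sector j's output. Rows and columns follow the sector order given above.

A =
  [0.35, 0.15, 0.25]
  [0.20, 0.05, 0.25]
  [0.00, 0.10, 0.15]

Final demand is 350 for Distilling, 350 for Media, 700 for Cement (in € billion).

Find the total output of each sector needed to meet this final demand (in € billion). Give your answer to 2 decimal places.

I − A =
  [   0.65    -0.15    -0.25]
  [  -0.20     0.95    -0.25]
  [   0.00    -0.10     0.85]
Cofactors of I−A, C_ij = (−1)^(i+j)·(minor ij) (rows/columns in the sector order above):
  C_11 = (0.95)(0.85) − (-0.25)(-0.10) = 0.7825
  C_12 = −[(-0.20)(0.85) − (-0.25)(0.00)] = 0.1700
  C_13 = (-0.20)(-0.10) − (0.95)(0.00) = 0.0200
  C_21 = −[(-0.15)(0.85) − (-0.25)(-0.10)] = 0.1525
  C_22 = (0.65)(0.85) − (-0.25)(0.00) = 0.5525
  C_23 = −[(0.65)(-0.10) − (-0.15)(0.00)] = 0.0650
  C_31 = (-0.15)(-0.25) − (-0.25)(0.95) = 0.2750
  C_32 = −[(0.65)(-0.25) − (-0.25)(-0.20)] = 0.2125
  C_33 = (0.65)(0.95) − (-0.15)(-0.20) = 0.5875
det(I−A) = Σ_j (I−A)_1j·C_1j = (0.65)(0.7825) + (-0.15)(0.1700) + (-0.25)(0.0200) = 0.478125
adj(I−A) = Cᵀ =
  [ 0.7825   0.1525   0.2750]
  [ 0.1700   0.5525   0.2125]
  [ 0.0200   0.0650   0.5875]
(I − A)⁻¹ = adj(I−A) / det(I−A) ≈
  [   1.6366     0.3190     0.5752]
  [   0.3556     1.1556     0.4444]
  [   0.0418     0.1359     1.2288]
x = (I − A)⁻¹ d = adj(I−A)·d / det(I−A), with det(I−A) = 0.478125:
  x_1 = (0.7825·350 + 0.1525·350 + 0.2750·700) / 0.478125 = 519.75 / 0.478125 ≈ 1087.06
  x_2 = (0.1700·350 + 0.5525·350 + 0.2125·700) / 0.478125 = 401.625 / 0.478125 = 840.00
  x_3 = (0.0200·350 + 0.0650·350 + 0.5875·700) / 0.478125 = 441.00 / 0.478125 ≈ 922.35

x_1 = 1087.06, x_2 = 840.00, x_3 = 922.35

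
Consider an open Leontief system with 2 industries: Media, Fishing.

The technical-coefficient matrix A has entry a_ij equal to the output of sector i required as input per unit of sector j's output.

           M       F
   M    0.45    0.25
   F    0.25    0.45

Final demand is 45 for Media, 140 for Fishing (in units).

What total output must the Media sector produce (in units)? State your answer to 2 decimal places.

x_M = 248.96

I − A =
  [   0.55    -0.25]
  [  -0.25     0.55]
det(I−A) = (0.55)(0.55) − (-0.25)(-0.25) = 0.2400
adj(I−A) = [[0.55, 0.25], [0.25, 0.55]]
(I − A)⁻¹ = adj(I−A) / det(I−A) ≈
  [   2.2917     1.0417]
  [   1.0417     2.2917]
x = (I − A)⁻¹ d = adj(I−A)·d / det(I−A), with det(I−A) = 0.2400:
  x_M = (0.55·45 + 0.25·140) / 0.2400 = 59.75 / 0.2400 ≈ 248.96
  x_F = (0.25·45 + 0.55·140) / 0.2400 = 88.25 / 0.2400 ≈ 367.71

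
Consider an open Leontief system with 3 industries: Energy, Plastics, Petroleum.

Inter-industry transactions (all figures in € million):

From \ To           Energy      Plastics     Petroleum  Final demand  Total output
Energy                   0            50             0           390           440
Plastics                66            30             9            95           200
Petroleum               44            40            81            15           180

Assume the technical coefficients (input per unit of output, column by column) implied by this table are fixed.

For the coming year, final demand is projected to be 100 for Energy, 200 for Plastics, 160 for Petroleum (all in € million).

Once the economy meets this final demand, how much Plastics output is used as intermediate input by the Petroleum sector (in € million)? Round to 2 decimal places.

Technical coefficients a_ij = z_ij / X_j:
  a_11 = 0/440 = 0.00, a_21 = 66/440 = 0.15, a_31 = 44/440 = 0.10
  a_12 = 50/200 = 0.25, a_22 = 30/200 = 0.15, a_32 = 40/200 = 0.20
  a_13 = 0/180 = 0.00, a_23 = 9/180 = 0.05, a_33 = 81/180 = 0.45
I − A =
  [   1.00    -0.25     0.00]
  [  -0.15     0.85    -0.05]
  [  -0.10    -0.20     0.55]
Cofactors of I−A, C_ij = (−1)^(i+j)·(minor ij) (rows/columns in the sector order above):
  C_11 = (0.85)(0.55) − (-0.05)(-0.20) = 0.4575
  C_12 = −[(-0.15)(0.55) − (-0.05)(-0.10)] = 0.0875
  C_13 = (-0.15)(-0.20) − (0.85)(-0.10) = 0.1150
  C_21 = −[(-0.25)(0.55) − (0.00)(-0.20)] = 0.1375
  C_22 = (1.00)(0.55) − (0.00)(-0.10) = 0.5500
  C_23 = −[(1.00)(-0.20) − (-0.25)(-0.10)] = 0.2250
  C_31 = (-0.25)(-0.05) − (0.00)(0.85) = 0.0125
  C_32 = −[(1.00)(-0.05) − (0.00)(-0.15)] = 0.0500
  C_33 = (1.00)(0.85) − (-0.25)(-0.15) = 0.8125
det(I−A) = Σ_j (I−A)_1j·C_1j = (1.00)(0.4575) + (-0.25)(0.0875) + (0.00)(0.1150) = 0.435625
adj(I−A) = Cᵀ =
  [ 0.4575   0.1375   0.0125]
  [ 0.0875   0.5500   0.0500]
  [ 0.1150   0.2250   0.8125]
(I − A)⁻¹ = adj(I−A) / det(I−A) ≈
  [   1.0502     0.3156     0.0287]
  [   0.2009     1.2626     0.1148]
  [   0.2640     0.5165     1.8651]
First solve x = (I − A)⁻¹ d = adj(I−A)·d / det(I−A); in particular x_3 = (0.1150·100 + 0.2250·200 + 0.8125·160) / 0.435625 = 186.50 / 0.435625 ≈ 428.1205.
Intermediate flow from 2 to 3: z_23 = a_23 · x_3 = 0.05 × 186.50 / 0.435625 = 9.325 / 0.435625 ≈ 21.41.

z_23 = 21.41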